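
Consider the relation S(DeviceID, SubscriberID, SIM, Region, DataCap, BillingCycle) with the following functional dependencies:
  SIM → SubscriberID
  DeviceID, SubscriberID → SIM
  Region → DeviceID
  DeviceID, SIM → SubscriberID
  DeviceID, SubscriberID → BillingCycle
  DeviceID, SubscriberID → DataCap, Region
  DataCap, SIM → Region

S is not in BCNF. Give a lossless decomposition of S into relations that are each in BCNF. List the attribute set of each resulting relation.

{BillingCycle, DataCap, Region, SIM}; {DeviceID, Region}; {SIM, SubscriberID}

Candidate keys of the original relation: {DataCap, SIM}, {DeviceID, SIM}, {DeviceID, SubscriberID}, {Region, SIM}, {Region, SubscriberID}.
Within {BillingCycle, DataCap, DeviceID, Region, SIM, SubscriberID}: {SIM}⁺ ∩ {BillingCycle, DataCap, DeviceID, Region, SIM, SubscriberID} = {SIM, SubscriberID}, not the whole set, so SIM → SubscriberID violates BCNF; decompose into {SIM, SubscriberID} and {BillingCycle, DataCap, DeviceID, Region, SIM}.
{SIM, SubscriberID}: every determinant is a superkey — BCNF.
Within {BillingCycle, DataCap, DeviceID, Region, SIM}: {Region}⁺ ∩ {BillingCycle, DataCap, DeviceID, Region, SIM} = {DeviceID, Region}, not the whole set, so Region → DeviceID violates BCNF; decompose into {DeviceID, Region} and {BillingCycle, DataCap, Region, SIM}.
{DeviceID, Region}: every determinant is a superkey — BCNF.
{BillingCycle, DataCap, Region, SIM}: every determinant is a superkey — BCNF.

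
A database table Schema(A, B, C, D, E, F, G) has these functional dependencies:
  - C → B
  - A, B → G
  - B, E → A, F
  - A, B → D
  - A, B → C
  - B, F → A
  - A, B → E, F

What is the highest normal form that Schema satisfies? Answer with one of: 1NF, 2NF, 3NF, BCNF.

3NF

Candidate keys: {A, B}, {A, C}, {B, E}, {B, F}, {C, E}, {C, F}. Prime attributes: {A, B, C, E, F}.
C → B: {C}⁺ = {B, C}, which is not all of the attributes, so the left side is not a superkey — BCNF is violated.
Its right-hand attributes {B} are all prime, as are those of every other non-superkey FD — the relation is in 3NF.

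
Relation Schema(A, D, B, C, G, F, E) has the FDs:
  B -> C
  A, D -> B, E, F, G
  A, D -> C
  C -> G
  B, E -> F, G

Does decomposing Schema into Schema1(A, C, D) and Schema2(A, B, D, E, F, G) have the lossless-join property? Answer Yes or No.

The shared attributes are {A, D} and {A, D}⁺ = {A, B, C, D, E, F, G}.
This includes all of Schema1, so the common attributes are a superkey of Schema1 — the join is lossless.

Yes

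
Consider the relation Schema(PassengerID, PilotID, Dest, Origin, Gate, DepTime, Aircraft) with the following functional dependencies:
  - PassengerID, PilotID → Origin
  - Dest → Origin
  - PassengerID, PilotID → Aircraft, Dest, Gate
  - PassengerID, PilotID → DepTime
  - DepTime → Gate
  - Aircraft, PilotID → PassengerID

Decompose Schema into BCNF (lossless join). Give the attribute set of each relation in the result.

Candidate keys of the original relation: {Aircraft, PilotID}, {PassengerID, PilotID}.
Within {Aircraft, DepTime, Dest, Gate, Origin, PassengerID, PilotID}: {Dest}⁺ ∩ {Aircraft, DepTime, Dest, Gate, Origin, PassengerID, PilotID} = {Dest, Origin}, not the whole set, so Dest → Origin violates BCNF; decompose into {Dest, Origin} and {Aircraft, DepTime, Dest, Gate, PassengerID, PilotID}.
{Dest, Origin} has no BCNF violation.
Within {Aircraft, DepTime, Dest, Gate, PassengerID, PilotID}: {DepTime}⁺ ∩ {Aircraft, DepTime, Dest, Gate, PassengerID, PilotID} = {DepTime, Gate}, not the whole set, so DepTime → Gate violates BCNF; decompose into {DepTime, Gate} and {Aircraft, DepTime, Dest, PassengerID, PilotID}.
{DepTime, Gate} has no BCNF violation.
{Aircraft, DepTime, Dest, PassengerID, PilotID} has no BCNF violation.

{Aircraft, DepTime, Dest, PassengerID, PilotID}; {DepTime, Gate}; {Dest, Origin}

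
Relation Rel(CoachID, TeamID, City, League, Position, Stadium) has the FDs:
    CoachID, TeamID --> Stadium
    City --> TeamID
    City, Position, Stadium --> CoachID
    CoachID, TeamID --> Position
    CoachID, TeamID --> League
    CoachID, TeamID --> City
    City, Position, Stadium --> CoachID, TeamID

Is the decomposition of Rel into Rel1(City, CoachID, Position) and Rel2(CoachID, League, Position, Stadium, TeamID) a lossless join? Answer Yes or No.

No

Rel1 ∩ Rel2 = {CoachID, Position}; its closure under F is {CoachID, Position}.
Neither Rel1 nor Rel2 is contained in that closure, so the decomposition is lossy.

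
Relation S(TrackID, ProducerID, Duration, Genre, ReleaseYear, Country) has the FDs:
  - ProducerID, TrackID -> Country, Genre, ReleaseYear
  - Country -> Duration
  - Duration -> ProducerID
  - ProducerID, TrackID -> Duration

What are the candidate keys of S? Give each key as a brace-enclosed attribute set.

{TrackID} never appears on the right of any FD, so every key must include it.
{Country, TrackID} is a candidate key since {Country, TrackID}⁺ = {Country, Duration, Genre, ProducerID, ReleaseYear, TrackID} covers every attribute.
{Duration, TrackID} is a candidate key since {Duration, TrackID}⁺ = {Country, Duration, Genre, ProducerID, ReleaseYear, TrackID} covers every attribute.
{ProducerID, TrackID} is a candidate key since {ProducerID, TrackID}⁺ = {Country, Duration, Genre, ProducerID, ReleaseYear, TrackID} covers every attribute.
Any other superkey properly contains one of these, so there are no further candidate keys.

{Country, TrackID}, {Duration, TrackID}, {ProducerID, TrackID}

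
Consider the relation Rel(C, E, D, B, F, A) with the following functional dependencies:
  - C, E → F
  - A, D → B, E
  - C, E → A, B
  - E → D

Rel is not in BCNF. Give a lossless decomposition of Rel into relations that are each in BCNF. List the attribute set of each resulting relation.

{A, B, E}; {A, C, D, F}; {D, E}

Candidate keys of the original relation: {A, C, D}, {C, E}.
{A, B, C, D, E, F}: {A, D} determines {A, B, D, E} here but is not a superkey — split on A, D → B, E, giving {A, B, D, E} and {A, C, D, F}.
{A, B, D, E}: {E} determines {D, E} here but is not a superkey — split on E → D, giving {D, E} and {A, B, E}.
{D, E} has no BCNF violation.
{A, B, E} has no BCNF violation.
{A, C, D, F} has no BCNF violation.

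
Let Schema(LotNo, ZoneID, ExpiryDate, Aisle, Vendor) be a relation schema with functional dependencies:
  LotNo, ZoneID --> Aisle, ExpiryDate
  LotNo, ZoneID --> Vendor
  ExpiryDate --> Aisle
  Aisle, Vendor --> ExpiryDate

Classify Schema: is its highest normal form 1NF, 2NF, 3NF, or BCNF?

2NF

Candidate key: {LotNo, ZoneID}. Prime attributes: {LotNo, ZoneID}.
For ExpiryDate --> Aisle we have {ExpiryDate}⁺ = {Aisle, ExpiryDate}; {ExpiryDate} is not a superkey, so BCNF fails.
ExpiryDate --> Aisle determines the non-prime attribute {Aisle} from a non-superkey — 3NF is violated.
No proper subset of a key has a non-prime attribute in its closure, so there is no partial dependency; 2NF holds.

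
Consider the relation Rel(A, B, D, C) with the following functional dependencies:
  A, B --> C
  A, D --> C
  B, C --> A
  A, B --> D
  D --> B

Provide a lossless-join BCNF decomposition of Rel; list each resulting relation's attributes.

{A, C, D}; {B, D}

Candidate keys of the original relation: {A, B}, {A, D}, {B, C}, {C, D}.
Within {A, B, C, D}: {D}⁺ ∩ {A, B, C, D} = {B, D}, not the whole set, so D --> B violates BCNF; decompose into {B, D} and {A, C, D}.
{B, D} has no BCNF violation.
{A, C, D} has no BCNF violation.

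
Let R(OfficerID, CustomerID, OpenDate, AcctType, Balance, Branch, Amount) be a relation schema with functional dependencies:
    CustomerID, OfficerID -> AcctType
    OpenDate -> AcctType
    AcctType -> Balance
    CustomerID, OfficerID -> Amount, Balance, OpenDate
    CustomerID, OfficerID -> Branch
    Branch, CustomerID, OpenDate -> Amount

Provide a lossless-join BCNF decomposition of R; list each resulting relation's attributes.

Candidate key of the original relation: {CustomerID, OfficerID}.
Within {AcctType, Amount, Balance, Branch, CustomerID, OfficerID, OpenDate}: {OpenDate}⁺ ∩ {AcctType, Amount, Balance, Branch, CustomerID, OfficerID, OpenDate} = {AcctType, Balance, OpenDate}, not the whole set, so OpenDate -> AcctType, Balance violates BCNF; decompose into {AcctType, Balance, OpenDate} and {Amount, Branch, CustomerID, OfficerID, OpenDate}.
Within {AcctType, Balance, OpenDate}: {AcctType}⁺ ∩ {AcctType, Balance, OpenDate} = {AcctType, Balance}, not the whole set, so AcctType -> Balance violates BCNF; decompose into {AcctType, Balance} and {AcctType, OpenDate}.
{AcctType, Balance} has no BCNF violation.
{AcctType, OpenDate} has no BCNF violation.
Within {Amount, Branch, CustomerID, OfficerID, OpenDate}: {Branch, CustomerID, OpenDate}⁺ ∩ {Amount, Branch, CustomerID, OfficerID, OpenDate} = {Amount, Branch, CustomerID, OpenDate}, not the whole set, so Branch, CustomerID, OpenDate -> Amount violates BCNF; decompose into {Amount, Branch, CustomerID, OpenDate} and {Branch, CustomerID, OfficerID, OpenDate}.
{Amount, Branch, CustomerID, OpenDate} has no BCNF violation.
{Branch, CustomerID, OfficerID, OpenDate} has no BCNF violation.

{AcctType, Balance}; {AcctType, OpenDate}; {Amount, Branch, CustomerID, OpenDate}; {Branch, CustomerID, OfficerID, OpenDate}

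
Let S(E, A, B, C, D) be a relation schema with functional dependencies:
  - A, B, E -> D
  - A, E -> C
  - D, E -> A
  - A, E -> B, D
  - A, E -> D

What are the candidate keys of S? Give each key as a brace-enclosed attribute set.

{A, E}, {D, E}

No FD produces {E}, so it must be in every candidate key.
{A, E}⁺ = {A, B, C, D, E} — all of the relation — so {A, E} is a candidate key.
{D, E}⁺ = {A, B, C, D, E} — all of the relation — so {D, E} is a candidate key.
These are minimal and exhaustive — every other superkey contains one of them.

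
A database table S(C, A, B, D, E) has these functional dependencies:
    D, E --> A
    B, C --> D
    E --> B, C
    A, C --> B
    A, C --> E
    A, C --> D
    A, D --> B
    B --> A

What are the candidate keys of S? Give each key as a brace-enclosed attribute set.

{A, C}, {B, C}, {E}

{E} is a candidate key since {E}⁺ = {A, B, C, D, E} covers every attribute.
{A, C} is a candidate key since {A, C}⁺ = {A, B, C, D, E} covers every attribute.
{B, C} is a candidate key since {B, C}⁺ = {A, B, C, D, E} covers every attribute.
Any other superkey properly contains one of these, so there are no further candidate keys.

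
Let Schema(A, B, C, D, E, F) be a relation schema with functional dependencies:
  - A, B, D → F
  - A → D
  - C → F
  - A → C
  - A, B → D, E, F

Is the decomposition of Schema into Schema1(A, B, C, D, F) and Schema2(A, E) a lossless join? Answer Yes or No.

The shared attributes are {A} and {A}⁺ = {A, C, D, F}.
The closure covers neither Schema1 nor Schema2 entirely; the join is not lossless.

No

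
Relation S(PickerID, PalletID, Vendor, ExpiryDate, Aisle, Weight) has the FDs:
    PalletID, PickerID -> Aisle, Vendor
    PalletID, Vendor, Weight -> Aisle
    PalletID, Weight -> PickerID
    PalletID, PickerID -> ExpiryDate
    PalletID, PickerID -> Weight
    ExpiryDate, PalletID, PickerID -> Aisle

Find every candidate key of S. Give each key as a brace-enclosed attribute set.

{PalletID, PickerID}, {PalletID, Weight}

{PalletID} never appears on the right of any FD, so every key must include it.
Closure of {PalletID, PickerID} is {Aisle, ExpiryDate, PalletID, PickerID, Vendor, Weight}, the whole schema; {PalletID, PickerID} is a candidate key.
Closure of {PalletID, Weight} is {Aisle, ExpiryDate, PalletID, PickerID, Vendor, Weight}, the whole schema; {PalletID, Weight} is a candidate key.
No proper subset of any of these is a key, and no other minimal superkey exists.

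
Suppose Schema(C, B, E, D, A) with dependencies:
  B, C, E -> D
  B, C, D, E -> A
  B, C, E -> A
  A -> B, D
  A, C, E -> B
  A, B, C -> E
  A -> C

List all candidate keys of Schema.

{A} is a candidate key since {A}⁺ = {A, B, C, D, E} covers every attribute.
{B, C, E} is a candidate key since {B, C, E}⁺ = {A, B, C, D, E} covers every attribute.
These are minimal and exhaustive — every other superkey contains one of them.

{A}, {B, C, E}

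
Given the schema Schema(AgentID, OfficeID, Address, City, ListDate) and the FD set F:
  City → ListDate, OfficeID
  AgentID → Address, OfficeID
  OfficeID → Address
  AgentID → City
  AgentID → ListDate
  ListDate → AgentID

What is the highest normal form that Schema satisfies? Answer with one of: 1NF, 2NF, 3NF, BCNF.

2NF

Candidate keys: {AgentID}, {City}, {ListDate}. Prime attributes: {AgentID, City, ListDate}.
For OfficeID → Address we have {OfficeID}⁺ = {Address, OfficeID}; {OfficeID} is not a superkey, so BCNF fails.
OfficeID → Address has non-prime {Address} on the right and a non-superkey on the left, so 3NF fails.
All keys have size 1, which rules out partial dependencies — 2NF is satisfied.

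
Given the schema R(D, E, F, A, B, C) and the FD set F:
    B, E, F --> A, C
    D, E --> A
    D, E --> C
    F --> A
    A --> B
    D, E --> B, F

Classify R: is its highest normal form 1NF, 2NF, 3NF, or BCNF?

2NF

Candidate key: {D, E}. Prime attributes: {D, E}.
B, E, F --> A, C breaks BCNF: {B, E, F}⁺ = {A, B, C, E, F}, so {B, E, F} is not a superkey.
Because {A, C} are non-prime and the left side of B, E, F --> A, C is not a superkey, the relation is not in 3NF.
Checking every proper subset of each key, none determines a non-prime attribute — 2NF is satisfied.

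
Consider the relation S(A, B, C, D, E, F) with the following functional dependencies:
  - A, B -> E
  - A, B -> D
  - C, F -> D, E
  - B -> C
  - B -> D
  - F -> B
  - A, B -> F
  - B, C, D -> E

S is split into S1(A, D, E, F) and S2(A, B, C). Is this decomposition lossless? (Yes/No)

No

Common attributes: {A}; their closure is {A}.
S1 ⊄ {A} and S2 ⊄ {A}, so the split is lossy.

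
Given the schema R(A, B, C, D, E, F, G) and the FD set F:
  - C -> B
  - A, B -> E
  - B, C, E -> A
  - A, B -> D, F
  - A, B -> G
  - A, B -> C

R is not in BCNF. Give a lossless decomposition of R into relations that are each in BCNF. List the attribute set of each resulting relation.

Candidate keys of the original relation: {A, B}, {A, C}, {C, E}.
Within {A, B, C, D, E, F, G}: {C}⁺ ∩ {A, B, C, D, E, F, G} = {B, C}, not the whole set, so C -> B violates BCNF; decompose into {B, C} and {A, C, D, E, F, G}.
{B, C}: every determinant is a superkey — BCNF.
{A, C, D, E, F, G}: every determinant is a superkey — BCNF.

{A, C, D, E, F, G}; {B, C}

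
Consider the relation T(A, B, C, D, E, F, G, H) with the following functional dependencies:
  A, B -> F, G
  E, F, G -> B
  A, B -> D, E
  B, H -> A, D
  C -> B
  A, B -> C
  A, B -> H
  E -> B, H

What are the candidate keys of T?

{A, B}, {A, C}, {B, H}, {C, H}, {E}

{E}⁺ = {A, B, C, D, E, F, G, H}, which is every attribute, so {E} is a candidate key.
{A, B}⁺ = {A, B, C, D, E, F, G, H}, which is every attribute, so {A, B} is a candidate key.
{A, C}⁺ = {A, B, C, D, E, F, G, H}, which is every attribute, so {A, C} is a candidate key.
{B, H}⁺ = {A, B, C, D, E, F, G, H}, which is every attribute, so {B, H} is a candidate key.
{C, H}⁺ = {A, B, C, D, E, F, G, H}, which is every attribute, so {C, H} is a candidate key.
No proper subset of any of these is a key, and no other minimal superkey exists.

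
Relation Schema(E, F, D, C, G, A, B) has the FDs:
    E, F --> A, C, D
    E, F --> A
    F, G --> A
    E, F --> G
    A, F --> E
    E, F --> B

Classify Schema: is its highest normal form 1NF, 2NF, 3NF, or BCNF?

BCNF

Candidate keys: {A, F}, {E, F}, {F, G}. Prime attributes: {A, E, F, G}.
Every FD has a superkey on the left, so the relation is in BCNF.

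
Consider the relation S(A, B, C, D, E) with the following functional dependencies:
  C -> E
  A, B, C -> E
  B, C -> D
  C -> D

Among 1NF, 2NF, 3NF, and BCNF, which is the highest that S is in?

Candidate key: {A, B, C}. Prime attributes: {A, B, C}.
For C -> E we have {C}⁺ = {C, D, E}; {C} is not a superkey, so BCNF fails.
Because {E} is non-prime and the left side of C -> E is not a superkey, the relation is not in 3NF.
The proper key subset {C} of {A, B, C} determines non-prime {D, E}, so the relation is not even in 2NF.

1NF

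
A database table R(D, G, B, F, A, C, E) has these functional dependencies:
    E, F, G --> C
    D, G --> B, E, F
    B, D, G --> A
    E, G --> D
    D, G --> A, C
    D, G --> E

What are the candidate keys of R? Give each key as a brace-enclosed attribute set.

{D, G}, {E, G}

Attributes never on any right-hand side: {G} — every candidate key must contain it.
{D, G} is a candidate key since {D, G}⁺ = {A, B, C, D, E, F, G} covers every attribute.
{E, G} is a candidate key since {E, G}⁺ = {A, B, C, D, E, F, G} covers every attribute.
These are minimal and exhaustive — every other superkey contains one of them.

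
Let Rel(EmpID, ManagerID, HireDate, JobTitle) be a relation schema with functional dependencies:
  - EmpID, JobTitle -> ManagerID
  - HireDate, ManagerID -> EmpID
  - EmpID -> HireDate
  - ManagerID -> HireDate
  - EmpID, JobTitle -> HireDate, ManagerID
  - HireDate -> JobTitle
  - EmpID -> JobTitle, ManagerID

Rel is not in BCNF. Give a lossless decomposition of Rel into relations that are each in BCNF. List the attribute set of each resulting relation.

Candidate keys of the original relation: {EmpID}, {ManagerID}.
In {EmpID, HireDate, JobTitle, ManagerID}, {HireDate} is not a superkey ({HireDate}⁺ restricted to this set is {HireDate, JobTitle}), so split on HireDate -> JobTitle into {HireDate, JobTitle} and {EmpID, HireDate, ManagerID}.
{HireDate, JobTitle} has no BCNF violation.
{EmpID, HireDate, ManagerID} has no BCNF violation.

{EmpID, HireDate, ManagerID}; {HireDate, JobTitle}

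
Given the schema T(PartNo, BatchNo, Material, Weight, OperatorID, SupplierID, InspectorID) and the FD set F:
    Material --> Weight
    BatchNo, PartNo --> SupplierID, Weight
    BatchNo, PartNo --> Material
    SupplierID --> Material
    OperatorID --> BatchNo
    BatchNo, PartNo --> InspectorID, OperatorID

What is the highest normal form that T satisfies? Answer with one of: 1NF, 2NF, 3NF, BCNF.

Candidate keys: {BatchNo, PartNo}, {OperatorID, PartNo}. Prime attributes: {BatchNo, OperatorID, PartNo}.
For Material --> Weight we have {Material}⁺ = {Material, Weight}; {Material} is not a superkey, so BCNF fails.
Material --> Weight determines the non-prime attribute {Weight} from a non-superkey — 3NF is violated.
No proper subset of a key has a non-prime attribute in its closure, so there is no partial dependency; 2NF holds.

2NF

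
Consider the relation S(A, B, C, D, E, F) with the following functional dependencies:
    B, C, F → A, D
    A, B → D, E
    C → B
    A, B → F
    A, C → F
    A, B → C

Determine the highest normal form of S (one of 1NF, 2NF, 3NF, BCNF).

3NF

Candidate keys: {A, B}, {A, C}, {C, F}. Prime attributes: {A, B, C, F}.
For C → B we have {C}⁺ = {B, C}; {C} is not a superkey, so BCNF fails.
Since {B} ⊆ prime attributes and every other non-superkey FD also has a prime right side, the schema is in 3NF.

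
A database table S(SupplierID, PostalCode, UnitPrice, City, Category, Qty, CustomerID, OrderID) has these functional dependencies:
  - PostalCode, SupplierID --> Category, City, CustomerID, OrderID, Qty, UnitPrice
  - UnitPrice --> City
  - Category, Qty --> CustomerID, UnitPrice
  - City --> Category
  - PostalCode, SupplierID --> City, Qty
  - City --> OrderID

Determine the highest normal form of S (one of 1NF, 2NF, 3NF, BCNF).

2NF

Candidate key: {PostalCode, SupplierID}. Prime attributes: {PostalCode, SupplierID}.
For UnitPrice --> City we have {UnitPrice}⁺ = {Category, City, OrderID, UnitPrice}; {UnitPrice} is not a superkey, so BCNF fails.
UnitPrice --> City has non-prime {City} on the right and a non-superkey on the left, so 3NF fails.
No non-prime attribute depends on a proper subset of any candidate key, so 2NF holds.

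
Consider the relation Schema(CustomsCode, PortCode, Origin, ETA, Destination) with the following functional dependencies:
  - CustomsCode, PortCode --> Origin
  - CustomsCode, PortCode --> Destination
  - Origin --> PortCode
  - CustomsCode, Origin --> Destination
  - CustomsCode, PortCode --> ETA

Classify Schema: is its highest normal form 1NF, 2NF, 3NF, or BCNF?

Candidate keys: {CustomsCode, Origin}, {CustomsCode, PortCode}. Prime attributes: {CustomsCode, Origin, PortCode}.
For Origin --> PortCode we have {Origin}⁺ = {Origin, PortCode}; {Origin} is not a superkey, so BCNF fails.
But every attribute on its right side ({PortCode}) is prime, and the same holds for every other non-superkey FD, so 3NF still holds.

3NF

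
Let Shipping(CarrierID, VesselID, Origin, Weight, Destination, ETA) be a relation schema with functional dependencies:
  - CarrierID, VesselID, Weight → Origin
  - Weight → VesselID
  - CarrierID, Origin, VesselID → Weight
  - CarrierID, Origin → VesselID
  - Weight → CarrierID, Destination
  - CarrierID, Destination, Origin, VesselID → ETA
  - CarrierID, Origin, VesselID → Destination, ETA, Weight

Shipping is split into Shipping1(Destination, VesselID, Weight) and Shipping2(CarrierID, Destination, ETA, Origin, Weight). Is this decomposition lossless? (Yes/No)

Yes

The shared attributes are {Destination, Weight} and {Destination, Weight}⁺ = {CarrierID, Destination, ETA, Origin, VesselID, Weight}.
Since Shipping1 ⊆ {CarrierID, Destination, ETA, Origin, VesselID, Weight}, the intersection is a superkey of Shipping1; the decomposition is lossless.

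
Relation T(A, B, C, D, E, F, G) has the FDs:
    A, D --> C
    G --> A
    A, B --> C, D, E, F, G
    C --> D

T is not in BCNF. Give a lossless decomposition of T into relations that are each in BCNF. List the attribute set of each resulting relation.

Candidate keys of the original relation: {A, B}, {B, G}.
In {A, B, C, D, E, F, G}, {A, D} is not a superkey ({A, D}⁺ restricted to this set is {A, C, D}), so split on A, D --> C into {A, C, D} and {A, B, D, E, F, G}.
In {A, C, D}, {C} is not a superkey ({C}⁺ restricted to this set is {C, D}), so split on C --> D into {C, D} and {A, C}.
{C, D} has no BCNF violation.
{A, C} has no BCNF violation.
In {A, B, D, E, F, G}, {G} is not a superkey ({G}⁺ restricted to this set is {A, G}), so split on G --> A into {A, G} and {B, D, E, F, G}.
{A, G} has no BCNF violation.
{B, D, E, F, G} has no BCNF violation.

{A, C}; {A, G}; {B, D, E, F, G}; {C, D}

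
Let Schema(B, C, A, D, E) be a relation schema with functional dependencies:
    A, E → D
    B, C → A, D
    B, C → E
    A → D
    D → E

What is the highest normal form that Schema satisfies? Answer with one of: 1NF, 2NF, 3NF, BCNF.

Candidate key: {B, C}. Prime attributes: {B, C}.
For A, E → D we have {A, E}⁺ = {A, D, E}; {A, E} is not a superkey, so BCNF fails.
Because {D} is non-prime and the left side of A, E → D is not a superkey, the relation is not in 3NF.
Checking every proper subset of each key, none determines a non-prime attribute — 2NF is satisfied.

2NF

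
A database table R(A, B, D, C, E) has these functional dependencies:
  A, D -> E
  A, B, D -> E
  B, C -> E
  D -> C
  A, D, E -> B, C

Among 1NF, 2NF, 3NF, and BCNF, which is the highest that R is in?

Candidate key: {A, D}. Prime attributes: {A, D}.
B, C -> E: {B, C}⁺ = {B, C, E}, which is not all of the attributes, so the left side is not a superkey — BCNF is violated.
Because {E} is non-prime and the left side of B, C -> E is not a superkey, the relation is not in 3NF.
Since {D} ⊂ {A, D} and {D}⁺ ⊇ {C} with {C} non-prime, there is a partial dependency; 2NF fails.

1NF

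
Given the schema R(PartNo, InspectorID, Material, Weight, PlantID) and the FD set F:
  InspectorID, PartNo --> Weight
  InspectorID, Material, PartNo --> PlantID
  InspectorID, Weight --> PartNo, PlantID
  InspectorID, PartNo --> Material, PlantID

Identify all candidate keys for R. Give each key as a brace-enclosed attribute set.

{InspectorID, PartNo}, {InspectorID, Weight}

{InspectorID} never appears on the right of any FD, so every key must include it.
{InspectorID, PartNo}⁺ = {InspectorID, Material, PartNo, PlantID, Weight}, which is every attribute, so {InspectorID, PartNo} is a candidate key.
{InspectorID, Weight}⁺ = {InspectorID, Material, PartNo, PlantID, Weight}, which is every attribute, so {InspectorID, Weight} is a candidate key.
These are minimal and exhaustive — every other superkey contains one of them.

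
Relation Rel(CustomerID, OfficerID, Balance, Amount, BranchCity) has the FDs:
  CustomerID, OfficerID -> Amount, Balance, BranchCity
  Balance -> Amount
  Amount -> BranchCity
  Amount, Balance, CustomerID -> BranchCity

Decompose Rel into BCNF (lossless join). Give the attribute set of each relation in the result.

{Amount, Balance}; {Amount, BranchCity}; {Balance, CustomerID, OfficerID}

Candidate key of the original relation: {CustomerID, OfficerID}.
{Amount, Balance, BranchCity, CustomerID, OfficerID}: {Balance} determines {Amount, Balance, BranchCity} here but is not a superkey — split on Balance -> Amount, BranchCity, giving {Amount, Balance, BranchCity} and {Balance, CustomerID, OfficerID}.
{Amount, Balance, BranchCity}: {Amount} determines {Amount, BranchCity} here but is not a superkey — split on Amount -> BranchCity, giving {Amount, BranchCity} and {Amount, Balance}.
{Amount, BranchCity} has no BCNF violation.
{Amount, Balance} has no BCNF violation.
{Balance, CustomerID, OfficerID} has no BCNF violation.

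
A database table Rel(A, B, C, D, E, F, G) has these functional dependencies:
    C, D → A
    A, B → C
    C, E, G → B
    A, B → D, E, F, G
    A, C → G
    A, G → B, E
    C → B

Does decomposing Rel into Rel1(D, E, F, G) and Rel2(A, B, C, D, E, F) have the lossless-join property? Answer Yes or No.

No

The shared attributes are {D, E, F} and {D, E, F}⁺ = {D, E, F}.
The closure covers neither Rel1 nor Rel2 entirely; the join is not lossless.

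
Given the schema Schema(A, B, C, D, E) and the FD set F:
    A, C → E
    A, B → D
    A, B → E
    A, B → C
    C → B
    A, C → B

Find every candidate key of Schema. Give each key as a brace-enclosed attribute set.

Attributes never on any right-hand side: {A} — every candidate key must contain it.
{A, B} is a candidate key since {A, B}⁺ = {A, B, C, D, E} covers every attribute.
{A, C} is a candidate key since {A, C}⁺ = {A, B, C, D, E} covers every attribute.
These are minimal and exhaustive — every other superkey contains one of them.

{A, B}, {A, C}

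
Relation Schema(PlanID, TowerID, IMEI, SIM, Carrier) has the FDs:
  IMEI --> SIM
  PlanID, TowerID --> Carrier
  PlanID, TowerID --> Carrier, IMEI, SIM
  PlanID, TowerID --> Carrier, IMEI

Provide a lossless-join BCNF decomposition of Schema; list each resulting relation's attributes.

{Carrier, IMEI, PlanID, TowerID}; {IMEI, SIM}

Candidate key of the original relation: {PlanID, TowerID}.
In {Carrier, IMEI, PlanID, SIM, TowerID}, {IMEI} is not a superkey ({IMEI}⁺ restricted to this set is {IMEI, SIM}), so split on IMEI --> SIM into {IMEI, SIM} and {Carrier, IMEI, PlanID, TowerID}.
{IMEI, SIM} is in BCNF.
{Carrier, IMEI, PlanID, TowerID} is in BCNF.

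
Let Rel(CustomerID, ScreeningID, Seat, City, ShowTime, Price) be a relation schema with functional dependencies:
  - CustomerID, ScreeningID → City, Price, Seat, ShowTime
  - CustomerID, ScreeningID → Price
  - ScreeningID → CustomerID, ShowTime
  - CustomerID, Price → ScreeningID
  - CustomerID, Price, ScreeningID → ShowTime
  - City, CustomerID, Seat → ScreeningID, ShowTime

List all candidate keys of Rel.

{City, CustomerID, Seat}, {CustomerID, Price}, {ScreeningID}

{ScreeningID}⁺ = {City, CustomerID, Price, ScreeningID, Seat, ShowTime}, which is every attribute, so {ScreeningID} is a candidate key.
{CustomerID, Price}⁺ = {City, CustomerID, Price, ScreeningID, Seat, ShowTime}, which is every attribute, so {CustomerID, Price} is a candidate key.
{City, CustomerID, Seat}⁺ = {City, CustomerID, Price, ScreeningID, Seat, ShowTime}, which is every attribute, so {City, CustomerID, Seat} is a candidate key.
Any other superkey properly contains one of these, so there are no further candidate keys.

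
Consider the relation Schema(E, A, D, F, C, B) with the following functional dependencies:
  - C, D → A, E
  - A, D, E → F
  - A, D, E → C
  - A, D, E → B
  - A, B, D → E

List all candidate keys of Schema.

{A, B, D}, {A, D, E}, {C, D}

Attributes never on any right-hand side: {D} — every candidate key must contain it.
{C, D}⁺ = {A, B, C, D, E, F}, which is every attribute, so {C, D} is a candidate key.
{A, B, D}⁺ = {A, B, C, D, E, F}, which is every attribute, so {A, B, D} is a candidate key.
{A, D, E}⁺ = {A, B, C, D, E, F}, which is every attribute, so {A, D, E} is a candidate key.
No proper subset of any of these is a key, and no other minimal superkey exists.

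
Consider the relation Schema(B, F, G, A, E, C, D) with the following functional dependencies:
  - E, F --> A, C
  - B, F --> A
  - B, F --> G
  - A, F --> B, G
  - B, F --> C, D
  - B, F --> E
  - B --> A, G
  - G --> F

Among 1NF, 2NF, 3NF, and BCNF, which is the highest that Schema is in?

3NF

Candidate keys: {A, F}, {A, G}, {B}, {E, F}, {E, G}. Prime attributes: {A, B, E, F, G}.
G --> F breaks BCNF: {G}⁺ = {F, G}, so {G} is not a superkey.
Its right-hand attributes {F} are all prime, as are those of every other non-superkey FD — the relation is in 3NF.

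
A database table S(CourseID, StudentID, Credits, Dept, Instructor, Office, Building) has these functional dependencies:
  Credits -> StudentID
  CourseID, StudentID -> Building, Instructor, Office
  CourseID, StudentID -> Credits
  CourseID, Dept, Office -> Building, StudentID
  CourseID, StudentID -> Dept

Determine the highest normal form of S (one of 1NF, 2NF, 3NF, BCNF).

3NF

Candidate keys: {CourseID, Credits}, {CourseID, Dept, Office}, {CourseID, StudentID}. Prime attributes: {CourseID, Credits, Dept, Office, StudentID}.
For Credits -> StudentID we have {Credits}⁺ = {Credits, StudentID}; {Credits} is not a superkey, so BCNF fails.
Its right-hand attributes {StudentID} are all prime, as are those of every other non-superkey FD — the relation is in 3NF.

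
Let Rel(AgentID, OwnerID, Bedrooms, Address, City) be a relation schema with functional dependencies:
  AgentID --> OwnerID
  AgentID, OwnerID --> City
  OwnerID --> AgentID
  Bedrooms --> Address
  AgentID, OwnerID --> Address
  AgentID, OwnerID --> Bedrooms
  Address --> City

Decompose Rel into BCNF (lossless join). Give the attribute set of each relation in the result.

Candidate keys of the original relation: {AgentID}, {OwnerID}.
In {Address, AgentID, Bedrooms, City, OwnerID}, {Bedrooms} is not a superkey ({Bedrooms}⁺ restricted to this set is {Address, Bedrooms, City}), so split on Bedrooms --> Address, City into {Address, Bedrooms, City} and {AgentID, Bedrooms, OwnerID}.
In {Address, Bedrooms, City}, {Address} is not a superkey ({Address}⁺ restricted to this set is {Address, City}), so split on Address --> City into {Address, City} and {Address, Bedrooms}.
{Address, City} has no BCNF violation.
{Address, Bedrooms} has no BCNF violation.
{AgentID, Bedrooms, OwnerID} has no BCNF violation.

{Address, Bedrooms}; {Address, City}; {AgentID, Bedrooms, OwnerID}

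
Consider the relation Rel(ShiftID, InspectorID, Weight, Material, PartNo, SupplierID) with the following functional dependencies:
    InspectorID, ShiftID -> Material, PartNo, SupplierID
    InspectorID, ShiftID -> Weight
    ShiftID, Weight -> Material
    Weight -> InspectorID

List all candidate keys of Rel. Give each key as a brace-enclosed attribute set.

No FD produces {ShiftID}, so it must be in every candidate key.
{InspectorID, ShiftID}⁺ = {InspectorID, Material, PartNo, ShiftID, SupplierID, Weight} — all of the relation — so {InspectorID, ShiftID} is a candidate key.
{ShiftID, Weight}⁺ = {InspectorID, Material, PartNo, ShiftID, SupplierID, Weight} — all of the relation — so {ShiftID, Weight} is a candidate key.
Any other superkey properly contains one of these, so there are no further candidate keys.

{InspectorID, ShiftID}, {ShiftID, Weight}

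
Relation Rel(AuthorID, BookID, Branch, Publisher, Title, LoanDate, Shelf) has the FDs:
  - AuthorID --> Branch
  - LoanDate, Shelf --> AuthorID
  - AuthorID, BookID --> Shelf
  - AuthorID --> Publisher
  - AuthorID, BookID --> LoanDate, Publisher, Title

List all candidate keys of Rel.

{AuthorID, BookID}, {BookID, LoanDate, Shelf}

{BookID} never appears on the right of any FD, so every key must include it.
Closure of {AuthorID, BookID} is {AuthorID, BookID, Branch, LoanDate, Publisher, Shelf, Title}, the whole schema; {AuthorID, BookID} is a candidate key.
Closure of {BookID, LoanDate, Shelf} is {AuthorID, BookID, Branch, LoanDate, Publisher, Shelf, Title}, the whole schema; {BookID, LoanDate, Shelf} is a candidate key.
These are minimal and exhaustive — every other superkey contains one of them.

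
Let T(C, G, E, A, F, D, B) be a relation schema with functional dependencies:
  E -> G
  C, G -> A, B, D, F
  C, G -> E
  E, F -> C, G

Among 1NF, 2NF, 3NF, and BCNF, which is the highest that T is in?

Candidate keys: {C, E}, {C, G}, {E, F}. Prime attributes: {C, E, F, G}.
E -> G breaks BCNF: {E}⁺ = {E, G}, so {E} is not a superkey.
Since {G} ⊆ prime attributes and every other non-superkey FD also has a prime right side, the schema is in 3NF.

3NF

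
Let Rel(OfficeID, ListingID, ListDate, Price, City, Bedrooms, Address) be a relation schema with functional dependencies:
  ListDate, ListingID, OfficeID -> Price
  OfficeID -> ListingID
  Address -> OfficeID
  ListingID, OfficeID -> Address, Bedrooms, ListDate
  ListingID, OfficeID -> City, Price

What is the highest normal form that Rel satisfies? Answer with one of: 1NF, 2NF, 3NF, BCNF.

Candidate keys: {Address}, {OfficeID}. Prime attributes: {Address, OfficeID}.
Every FD has a superkey on the left, so the relation is in BCNF.

BCNF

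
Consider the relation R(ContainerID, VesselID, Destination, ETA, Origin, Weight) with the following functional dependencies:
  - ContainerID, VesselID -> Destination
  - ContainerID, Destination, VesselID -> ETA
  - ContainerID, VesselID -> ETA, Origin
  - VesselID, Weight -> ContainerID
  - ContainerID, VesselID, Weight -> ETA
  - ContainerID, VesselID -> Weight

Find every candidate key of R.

Attributes never on any right-hand side: {VesselID} — every candidate key must contain it.
Closure of {ContainerID, VesselID} is {ContainerID, Destination, ETA, Origin, VesselID, Weight}, the whole schema; {ContainerID, VesselID} is a candidate key.
Closure of {VesselID, Weight} is {ContainerID, Destination, ETA, Origin, VesselID, Weight}, the whole schema; {VesselID, Weight} is a candidate key.
No proper subset of any of these is a key, and no other minimal superkey exists.

{ContainerID, VesselID}, {VesselID, Weight}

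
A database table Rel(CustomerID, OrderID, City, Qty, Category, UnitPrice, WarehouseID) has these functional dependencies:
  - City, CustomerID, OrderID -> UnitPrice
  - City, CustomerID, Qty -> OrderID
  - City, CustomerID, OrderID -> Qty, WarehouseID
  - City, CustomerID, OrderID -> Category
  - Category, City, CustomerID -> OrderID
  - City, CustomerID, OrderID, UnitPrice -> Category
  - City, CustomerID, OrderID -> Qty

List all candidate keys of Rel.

No FD produces {City, CustomerID}, so they must be in every candidate key.
{Category, City, CustomerID}⁺ = {Category, City, CustomerID, OrderID, Qty, UnitPrice, WarehouseID}, which is every attribute, so {Category, City, CustomerID} is a candidate key.
{City, CustomerID, OrderID}⁺ = {Category, City, CustomerID, OrderID, Qty, UnitPrice, WarehouseID}, which is every attribute, so {City, CustomerID, OrderID} is a candidate key.
{City, CustomerID, Qty}⁺ = {Category, City, CustomerID, OrderID, Qty, UnitPrice, WarehouseID}, which is every attribute, so {City, CustomerID, Qty} is a candidate key.
Any other superkey properly contains one of these, so there are no further candidate keys.

{Category, City, CustomerID}, {City, CustomerID, OrderID}, {City, CustomerID, Qty}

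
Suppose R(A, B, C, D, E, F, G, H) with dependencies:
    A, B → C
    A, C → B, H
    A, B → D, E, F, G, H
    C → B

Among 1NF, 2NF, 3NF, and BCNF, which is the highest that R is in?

3NF

Candidate keys: {A, B}, {A, C}. Prime attributes: {A, B, C}.
C → B breaks BCNF: {C}⁺ = {B, C}, so {C} is not a superkey.
Since {B} ⊆ prime attributes and every other non-superkey FD also has a prime right side, the schema is in 3NF.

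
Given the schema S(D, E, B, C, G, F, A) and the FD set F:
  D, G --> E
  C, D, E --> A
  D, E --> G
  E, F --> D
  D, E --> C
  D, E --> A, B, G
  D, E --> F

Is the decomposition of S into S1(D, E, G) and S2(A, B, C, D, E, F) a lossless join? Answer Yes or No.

S1 ∩ S2 = {D, E}; its closure under F is {A, B, C, D, E, F, G}.
This includes all of S1, so the common attributes are a superkey of S1 — the join is lossless.

Yes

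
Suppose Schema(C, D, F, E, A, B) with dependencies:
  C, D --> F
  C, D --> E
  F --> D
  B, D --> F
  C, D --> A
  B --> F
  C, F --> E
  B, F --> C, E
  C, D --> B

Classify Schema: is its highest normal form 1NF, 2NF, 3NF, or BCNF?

Candidate keys: {B}, {C, D}, {C, F}. Prime attributes: {B, C, D, F}.
F --> D: {F}⁺ = {D, F}, which is not all of the attributes, so the left side is not a superkey — BCNF is violated.
Since {D} ⊆ prime attributes and every other non-superkey FD also has a prime right side, the schema is in 3NF.

3NF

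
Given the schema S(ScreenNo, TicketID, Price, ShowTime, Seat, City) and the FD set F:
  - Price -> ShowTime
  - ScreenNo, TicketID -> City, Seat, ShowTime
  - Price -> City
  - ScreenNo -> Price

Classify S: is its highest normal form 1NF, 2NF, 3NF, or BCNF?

1NF

Candidate key: {ScreenNo, TicketID}. Prime attributes: {ScreenNo, TicketID}.
Price -> ShowTime breaks BCNF: {Price}⁺ = {City, Price, ShowTime}, so {Price} is not a superkey.
Because {ShowTime} is non-prime and the left side of Price -> ShowTime is not a superkey, the relation is not in 3NF.
{ScreenNo} is a proper subset of the key {ScreenNo, TicketID}, and {ScreenNo}⁺ contains the non-prime attributes {City, Price, ShowTime} — a partial dependency, so 2NF is violated.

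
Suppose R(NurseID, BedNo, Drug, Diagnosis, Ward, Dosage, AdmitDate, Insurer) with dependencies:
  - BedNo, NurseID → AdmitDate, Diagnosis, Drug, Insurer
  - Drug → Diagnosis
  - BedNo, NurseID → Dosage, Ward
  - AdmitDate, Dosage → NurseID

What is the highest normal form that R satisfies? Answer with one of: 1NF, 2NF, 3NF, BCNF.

2NF

Candidate keys: {AdmitDate, BedNo, Dosage}, {BedNo, NurseID}. Prime attributes: {AdmitDate, BedNo, Dosage, NurseID}.
Drug → Diagnosis: {Drug}⁺ = {Diagnosis, Drug}, which is not all of the attributes, so the left side is not a superkey — BCNF is violated.
Drug → Diagnosis determines the non-prime attribute {Diagnosis} from a non-superkey — 3NF is violated.
No proper subset of a key has a non-prime attribute in its closure, so there is no partial dependency; 2NF holds.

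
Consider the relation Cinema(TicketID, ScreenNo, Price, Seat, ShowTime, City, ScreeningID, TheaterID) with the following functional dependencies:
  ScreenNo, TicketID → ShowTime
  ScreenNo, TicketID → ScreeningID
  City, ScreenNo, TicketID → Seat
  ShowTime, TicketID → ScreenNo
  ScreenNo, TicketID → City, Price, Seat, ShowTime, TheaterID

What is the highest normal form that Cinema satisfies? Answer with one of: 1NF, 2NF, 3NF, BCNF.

BCNF

Candidate keys: {ScreenNo, TicketID}, {ShowTime, TicketID}. Prime attributes: {ScreenNo, ShowTime, TicketID}.
Every FD has a superkey on the left, so the relation is in BCNF.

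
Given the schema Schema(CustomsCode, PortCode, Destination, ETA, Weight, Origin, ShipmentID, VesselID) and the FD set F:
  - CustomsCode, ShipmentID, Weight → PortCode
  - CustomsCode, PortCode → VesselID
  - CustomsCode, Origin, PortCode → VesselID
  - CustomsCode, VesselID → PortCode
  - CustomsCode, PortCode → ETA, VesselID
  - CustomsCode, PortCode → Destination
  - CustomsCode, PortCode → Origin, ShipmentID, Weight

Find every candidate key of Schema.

{CustomsCode} never appears on the right of any FD, so every key must include it.
Closure of {CustomsCode, PortCode} is {CustomsCode, Destination, ETA, Origin, PortCode, ShipmentID, VesselID, Weight}, the whole schema; {CustomsCode, PortCode} is a candidate key.
Closure of {CustomsCode, VesselID} is {CustomsCode, Destination, ETA, Origin, PortCode, ShipmentID, VesselID, Weight}, the whole schema; {CustomsCode, VesselID} is a candidate key.
Closure of {CustomsCode, ShipmentID, Weight} is {CustomsCode, Destination, ETA, Origin, PortCode, ShipmentID, VesselID, Weight}, the whole schema; {CustomsCode, ShipmentID, Weight} is a candidate key.
These are minimal and exhaustive — every other superkey contains one of them.

{CustomsCode, PortCode}, {CustomsCode, ShipmentID, Weight}, {CustomsCode, VesselID}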